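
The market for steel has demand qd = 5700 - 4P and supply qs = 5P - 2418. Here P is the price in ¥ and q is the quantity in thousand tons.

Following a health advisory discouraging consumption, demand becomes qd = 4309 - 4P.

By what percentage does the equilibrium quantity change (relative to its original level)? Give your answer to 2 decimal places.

Original equilibrium: 5700 - 4P = 5P - 2418 gives 8118 = 9P, so P = 902 and q = 2092.
The new curves are qd = 4309 - 4P (demand) and qs = 5P - 2418 (supply).
Equate the new curves: 4309 - 4P = 5P - 2418, giving 6727 = 9P, P = 6727/9 ≈ 747.4444, q = 11873/9 ≈ 1319.2222.
%Δq = (1319.2222 − 2092) / 2092 × 100 = -36.94%.

-36.94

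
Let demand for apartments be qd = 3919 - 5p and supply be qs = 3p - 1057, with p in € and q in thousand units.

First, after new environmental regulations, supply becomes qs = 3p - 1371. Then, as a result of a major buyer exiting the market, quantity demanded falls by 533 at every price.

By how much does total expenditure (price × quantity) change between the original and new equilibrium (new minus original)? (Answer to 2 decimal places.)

-257692.20

Solve the original market: 3919 - 5p = 3p - 1057, hence p = 622 and q = 809.
After the shift, demand is qd = 3386 - 5p and supply is qs = 3p - 1371.
Equate the new curves: 3386 - 5p = 3p - 1371, giving 4757 = 8p, p = 594.625, q = 412.875.
Expenditure moves from 622×809 = 503198 to 594.625×412.875 = 245505.796875; change = -257692.20.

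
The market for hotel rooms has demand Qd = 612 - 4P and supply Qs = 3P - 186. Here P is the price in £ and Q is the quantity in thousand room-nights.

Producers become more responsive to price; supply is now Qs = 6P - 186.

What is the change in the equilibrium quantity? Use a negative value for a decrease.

Before the shock: 612 - 4P = 3P - 186 ⇒ 798 = 7P ⇒ P = 114, Q = 156.
After the shift, demand is Qd = 612 - 4P and supply is Qs = 6P - 186.
Equate the new curves: 612 - 4P = 6P - 186, giving 798 = 10P, P = 79.8, Q = 292.8.
ΔQ = 292.8 − 156 = +136.8.

+136.8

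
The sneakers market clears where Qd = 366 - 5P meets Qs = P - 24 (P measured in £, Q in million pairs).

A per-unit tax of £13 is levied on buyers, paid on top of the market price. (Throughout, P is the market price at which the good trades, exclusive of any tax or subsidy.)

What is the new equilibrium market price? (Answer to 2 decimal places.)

Before the shock: 366 - 5P = P - 24 ⇒ 390 = 6P ⇒ P = 65, Q = 41.
Since buyers pay the price plus the tax, the effective demand curve becomes Qd = 301 - 5P.
Equate the new curves: 301 - 5P = P - 24, giving 325 = 6P, P = 325/6 ≈ 54.1667, Q = 181/6 ≈ 30.1667.

54.17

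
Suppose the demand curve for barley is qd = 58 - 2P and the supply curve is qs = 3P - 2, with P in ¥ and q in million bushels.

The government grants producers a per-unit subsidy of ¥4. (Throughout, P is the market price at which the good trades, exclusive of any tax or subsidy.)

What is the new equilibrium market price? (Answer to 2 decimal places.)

9.60

Initially, 58 - 2P = 3P - 2, so 60 = 5P and P = 12, q = 34.
Since sellers receive the price plus the subsidy, the effective supply curve becomes qs = 3P + 10.
Setting them equal: 58 - 2P = 3P + 10 → 48 = 5P, so P = 9.6 and q = 38.8.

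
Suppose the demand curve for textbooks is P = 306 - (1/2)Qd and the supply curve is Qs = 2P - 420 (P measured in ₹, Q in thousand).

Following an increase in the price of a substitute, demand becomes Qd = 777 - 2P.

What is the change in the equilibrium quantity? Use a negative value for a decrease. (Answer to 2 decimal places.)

Before the shock: 612 - 2P = 2P - 420 ⇒ 1032 = 4P ⇒ P = 258, Q = 96.
After the shift, demand is Qd = 777 - 2P and supply is Qs = 2P - 420.
Setting them equal: 777 - 2P = 2P - 420 → 1197 = 4P, so P = 299.25 and Q = 178.5.
ΔQ = 178.5 − 96 = +82.50.

+82.50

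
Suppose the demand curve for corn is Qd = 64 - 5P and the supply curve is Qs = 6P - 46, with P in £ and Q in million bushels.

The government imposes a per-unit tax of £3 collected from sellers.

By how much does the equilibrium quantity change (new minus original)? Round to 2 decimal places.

-8.18

Initially, 64 - 5P = 6P - 46, so 110 = 11P and P = 10, Q = 14.
Since sellers keep the price net of the tax, the effective supply curve becomes Qs = 6P - 64.
New equilibrium: 64 - 5P = 6P - 64 ⇒ 128 = 11P ⇒ P = 128/11 ≈ 11.6364, Q = 64/11 ≈ 5.8182.
ΔQ = 5.8182 − 14 = -8.18.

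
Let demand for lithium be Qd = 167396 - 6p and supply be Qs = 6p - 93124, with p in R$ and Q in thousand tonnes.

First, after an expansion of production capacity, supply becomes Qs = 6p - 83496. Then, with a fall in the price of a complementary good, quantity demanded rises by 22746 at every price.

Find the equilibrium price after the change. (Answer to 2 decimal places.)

22803.17

Before the shock: 167396 - 6p = 6p - 93124 ⇒ 260520 = 12p ⇒ p = 21710, Q = 37136.
The shock moves the curves to Qd = 190142 - 6p and Qs = 6p - 83496.
Equate the new curves: 190142 - 6p = 6p - 83496, giving 273638 = 12p, p = 136819/6 ≈ 22803.1667, Q = 53323.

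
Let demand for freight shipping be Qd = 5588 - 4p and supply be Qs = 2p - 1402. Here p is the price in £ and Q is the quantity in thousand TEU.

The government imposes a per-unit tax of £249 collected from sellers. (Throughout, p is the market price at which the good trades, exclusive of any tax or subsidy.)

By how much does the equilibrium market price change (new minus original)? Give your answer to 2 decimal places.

+83.00

Before the shock: 5588 - 4p = 2p - 1402 ⇒ 6990 = 6p ⇒ p = 1165, Q = 928.
Since sellers keep the price net of the tax, the effective supply curve becomes Qs = 2p - 1900.
Setting them equal: 5588 - 4p = 2p - 1900 → 7488 = 6p, so p = 1248 and Q = 596.
Δp = 1248 − 1165 = +83.00.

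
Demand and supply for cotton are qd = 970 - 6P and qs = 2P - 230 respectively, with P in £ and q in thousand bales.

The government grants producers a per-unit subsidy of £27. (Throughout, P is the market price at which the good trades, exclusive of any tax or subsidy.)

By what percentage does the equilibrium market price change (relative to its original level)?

Initially, 970 - 6P = 2P - 230, so 1200 = 8P and P = 150, q = 70.
Since sellers receive the price plus the subsidy, the effective supply curve becomes qs = 2P - 176.
Clearing the new market: 970 - 6P = 2P - 176, so P = 143.25 and q = 110.5.
%ΔP = (143.25 − 150) / 150 × 100 = -4.5%.

-4.5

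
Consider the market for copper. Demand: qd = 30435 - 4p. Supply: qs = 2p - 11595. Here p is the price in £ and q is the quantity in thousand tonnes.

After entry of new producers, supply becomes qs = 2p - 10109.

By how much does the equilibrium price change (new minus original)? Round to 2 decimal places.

Solve the original market: 30435 - 4p = 2p - 11595, hence p = 7005 and q = 2415.
After the shift, demand is qd = 30435 - 4p and supply is qs = 2p - 10109.
New equilibrium: 30435 - 4p = 2p - 10109 ⇒ 40544 = 6p ⇒ p = 20272/3 ≈ 6757.3333, q = 10217/3 ≈ 3405.6667.
Δp = 6757.3333 − 7005 = -247.67.

-247.67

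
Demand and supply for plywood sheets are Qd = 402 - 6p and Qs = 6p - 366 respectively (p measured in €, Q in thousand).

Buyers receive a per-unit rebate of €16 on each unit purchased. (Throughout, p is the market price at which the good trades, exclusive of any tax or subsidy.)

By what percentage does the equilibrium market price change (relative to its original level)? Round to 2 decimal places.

Initially, 402 - 6p = 6p - 366, so 768 = 12p and p = 64, Q = 18.
Since buyers' out-of-pocket price is the market price minus the rebate, the effective demand curve becomes Qd = 498 - 6p.
Setting them equal: 498 - 6p = 6p - 366 → 864 = 12p, so p = 72 and Q = 66.
%Δp = (72 − 64) / 64 × 100 = +12.50%.

+12.50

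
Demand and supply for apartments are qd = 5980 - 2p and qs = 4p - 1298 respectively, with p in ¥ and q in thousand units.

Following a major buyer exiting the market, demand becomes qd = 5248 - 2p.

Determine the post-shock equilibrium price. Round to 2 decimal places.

1091.00

Original equilibrium: 5980 - 2p = 4p - 1298 gives 7278 = 6p, so p = 1213 and q = 3554.
With the change applied: demand qd = 5248 - 2p, supply qs = 4p - 1298.
Clearing the new market: 5248 - 2p = 4p - 1298, so p = 1091 and q = 3066.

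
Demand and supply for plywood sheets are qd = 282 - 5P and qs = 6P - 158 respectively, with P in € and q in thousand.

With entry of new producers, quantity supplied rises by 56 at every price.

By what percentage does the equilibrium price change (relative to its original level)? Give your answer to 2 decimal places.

Original equilibrium: 282 - 5P = 6P - 158 gives 440 = 11P, so P = 40 and q = 82.
The new curves are qd = 282 - 5P (demand) and qs = 6P - 102 (supply).
Setting them equal: 282 - 5P = 6P - 102 → 384 = 11P, so P = 384/11 ≈ 34.9091 and q = 1182/11 ≈ 107.4545.
%ΔP = (34.9091 − 40) / 40 × 100 = -12.73%.

-12.73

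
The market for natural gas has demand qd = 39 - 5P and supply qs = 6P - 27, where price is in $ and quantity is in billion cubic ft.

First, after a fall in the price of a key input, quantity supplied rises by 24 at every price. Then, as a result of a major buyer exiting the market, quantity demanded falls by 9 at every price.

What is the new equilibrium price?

3

Original equilibrium: 39 - 5P = 6P - 27 gives 66 = 11P, so P = 6 and q = 9.
The new curves are qd = 30 - 5P (demand) and qs = 6P - 3 (supply).
Equate the new curves: 30 - 5P = 6P - 3, giving 33 = 11P, P = 3, q = 15.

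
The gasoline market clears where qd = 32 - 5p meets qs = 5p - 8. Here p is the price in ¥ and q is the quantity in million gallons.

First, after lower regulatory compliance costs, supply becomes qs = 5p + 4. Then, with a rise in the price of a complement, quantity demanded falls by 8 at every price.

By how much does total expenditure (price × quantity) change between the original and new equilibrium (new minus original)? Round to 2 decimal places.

-20.00

Initially, 32 - 5p = 5p - 8, so 40 = 10p and p = 4, q = 12.
With the change applied: demand qd = 24 - 5p, supply qs = 5p + 4.
New equilibrium: 24 - 5p = 5p + 4 ⇒ 20 = 10p ⇒ p = 2, q = 14.
Expenditure moves from 4×12 = 48 to 2×14 = 28; change = -20.00.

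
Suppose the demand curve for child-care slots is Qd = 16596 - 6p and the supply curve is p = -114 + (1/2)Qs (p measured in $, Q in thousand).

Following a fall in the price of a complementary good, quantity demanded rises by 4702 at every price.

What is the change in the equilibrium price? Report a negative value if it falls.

Before the shock: 16596 - 6p = 2p + 228 ⇒ 16368 = 8p ⇒ p = 2046, Q = 4320.
The new curves are Qd = 21298 - 6p (demand) and Qs = 2p + 228 (supply).
Clearing the new market: 21298 - 6p = 2p + 228, so p = 2633.75 and Q = 5495.5.
Δp = 2633.75 − 2046 = +587.75.

+587.75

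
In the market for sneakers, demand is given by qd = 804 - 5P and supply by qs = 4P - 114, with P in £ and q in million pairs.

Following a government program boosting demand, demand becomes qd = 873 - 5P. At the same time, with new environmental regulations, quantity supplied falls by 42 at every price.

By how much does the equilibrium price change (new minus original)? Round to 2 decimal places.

+12.33

Solve the original market: 804 - 5P = 4P - 114, hence P = 102 and q = 294.
After the shift, demand is qd = 873 - 5P and supply is qs = 4P - 156.
Equate the new curves: 873 - 5P = 4P - 156, giving 1029 = 9P, P = 343/3 ≈ 114.3333, q = 904/3 ≈ 301.3333.
ΔP = 114.3333 − 102 = +12.33.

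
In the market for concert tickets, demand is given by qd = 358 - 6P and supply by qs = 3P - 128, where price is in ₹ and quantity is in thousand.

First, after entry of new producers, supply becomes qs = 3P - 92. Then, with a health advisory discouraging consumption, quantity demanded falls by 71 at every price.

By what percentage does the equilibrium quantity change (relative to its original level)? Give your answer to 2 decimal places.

+0.98

Before the shock: 358 - 6P = 3P - 128 ⇒ 486 = 9P ⇒ P = 54, q = 34.
The shock moves the curves to qd = 287 - 6P and qs = 3P - 92.
New equilibrium: 287 - 6P = 3P - 92 ⇒ 379 = 9P ⇒ P = 379/9 ≈ 42.1111, q = 103/3 ≈ 34.3333.
%Δq = (34.3333 − 34) / 34 × 100 = +0.98%.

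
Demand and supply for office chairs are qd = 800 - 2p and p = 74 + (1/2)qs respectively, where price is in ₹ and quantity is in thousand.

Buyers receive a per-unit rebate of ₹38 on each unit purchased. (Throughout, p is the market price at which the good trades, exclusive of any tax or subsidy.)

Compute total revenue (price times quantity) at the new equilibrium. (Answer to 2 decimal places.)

93184.00

Initially, 800 - 2p = 2p - 148, so 948 = 4p and p = 237, q = 326.
Since buyers' out-of-pocket price is the market price minus the rebate, the effective demand curve becomes qd = 876 - 2p.
New equilibrium: 876 - 2p = 2p - 148 ⇒ 1024 = 4p ⇒ p = 256, q = 364.
New expenditure = 256 × 364 = 93184.00.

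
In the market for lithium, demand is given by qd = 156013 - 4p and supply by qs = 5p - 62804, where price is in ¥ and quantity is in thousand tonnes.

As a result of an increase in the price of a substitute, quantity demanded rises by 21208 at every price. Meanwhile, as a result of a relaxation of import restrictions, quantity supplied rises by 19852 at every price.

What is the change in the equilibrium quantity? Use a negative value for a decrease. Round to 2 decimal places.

Original equilibrium: 156013 - 4p = 5p - 62804 gives 218817 = 9p, so p = 24313 and q = 58761.
The shock moves the curves to qd = 177221 - 4p and qs = 5p - 42952.
New equilibrium: 177221 - 4p = 5p - 42952 ⇒ 220173 = 9p ⇒ p = 73391/3 ≈ 24463.6667, q = 238099/3 ≈ 79366.3333.
Δq = 79366.3333 − 58761 = +20605.33.

+20605.33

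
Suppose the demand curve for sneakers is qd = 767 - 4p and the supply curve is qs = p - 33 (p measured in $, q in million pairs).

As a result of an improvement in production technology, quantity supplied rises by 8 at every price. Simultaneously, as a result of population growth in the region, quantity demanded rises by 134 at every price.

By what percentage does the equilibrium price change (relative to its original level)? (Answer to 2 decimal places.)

Solve the original market: 767 - 4p = p - 33, hence p = 160 and q = 127.
The shock moves the curves to qd = 901 - 4p and qs = p - 25.
Clearing the new market: 901 - 4p = p - 25, so p = 185.2 and q = 160.2.
%Δp = (185.2 − 160) / 160 × 100 = +15.75%.

+15.75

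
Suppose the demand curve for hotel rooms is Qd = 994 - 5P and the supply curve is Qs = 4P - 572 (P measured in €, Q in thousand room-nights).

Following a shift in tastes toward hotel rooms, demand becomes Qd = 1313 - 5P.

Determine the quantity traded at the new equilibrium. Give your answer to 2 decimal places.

265.78

Before the shock: 994 - 5P = 4P - 572 ⇒ 1566 = 9P ⇒ P = 174, Q = 124.
After the shift, demand is Qd = 1313 - 5P and supply is Qs = 4P - 572.
Equate the new curves: 1313 - 5P = 4P - 572, giving 1885 = 9P, P = 1885/9 ≈ 209.4444, Q = 2392/9 ≈ 265.7778.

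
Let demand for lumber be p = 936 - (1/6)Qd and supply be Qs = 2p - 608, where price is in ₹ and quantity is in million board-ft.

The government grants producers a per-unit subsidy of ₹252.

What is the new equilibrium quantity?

Solve the original market: 5616 - 6p = 2p - 608, hence p = 778 and Q = 948.
Since sellers receive the price plus the subsidy, the effective supply curve becomes Qs = 2p - 104.
Equate the new curves: 5616 - 6p = 2p - 104, giving 5720 = 8p, p = 715, Q = 1326.

1326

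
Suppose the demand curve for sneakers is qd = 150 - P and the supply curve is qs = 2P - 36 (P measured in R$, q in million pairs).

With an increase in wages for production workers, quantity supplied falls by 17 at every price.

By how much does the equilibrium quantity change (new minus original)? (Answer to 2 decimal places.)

-5.67

Solve the original market: 150 - P = 2P - 36, hence P = 62 and q = 88.
With the change applied: demand qd = 150 - P, supply qs = 2P - 53.
Setting them equal: 150 - P = 2P - 53 → 203 = 3P, so P = 203/3 ≈ 67.6667 and q = 247/3 ≈ 82.3333.
Δq = 82.3333 − 88 = -5.67.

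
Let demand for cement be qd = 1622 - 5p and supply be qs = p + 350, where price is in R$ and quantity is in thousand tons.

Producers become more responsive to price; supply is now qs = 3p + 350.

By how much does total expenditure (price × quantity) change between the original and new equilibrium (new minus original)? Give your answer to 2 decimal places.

Original equilibrium: 1622 - 5p = p + 350 gives 1272 = 6p, so p = 212 and q = 562.
After the shift, demand is qd = 1622 - 5p and supply is qs = 3p + 350.
Equate the new curves: 1622 - 5p = 3p + 350, giving 1272 = 8p, p = 159, q = 827.
Expenditure moves from 212×562 = 119144 to 159×827 = 131493; change = +12349.00.

+12349.00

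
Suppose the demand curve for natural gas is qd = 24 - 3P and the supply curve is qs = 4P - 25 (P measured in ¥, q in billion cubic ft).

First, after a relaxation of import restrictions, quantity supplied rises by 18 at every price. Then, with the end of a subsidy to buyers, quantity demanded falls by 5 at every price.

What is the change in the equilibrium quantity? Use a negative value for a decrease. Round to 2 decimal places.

Original equilibrium: 24 - 3P = 4P - 25 gives 49 = 7P, so P = 7 and q = 3.
After the shift, demand is qd = 19 - 3P and supply is qs = 4P - 7.
New equilibrium: 19 - 3P = 4P - 7 ⇒ 26 = 7P ⇒ P = 26/7 ≈ 3.7143, q = 55/7 ≈ 7.8571.
Δq = 7.8571 − 3 = +4.86.

+4.86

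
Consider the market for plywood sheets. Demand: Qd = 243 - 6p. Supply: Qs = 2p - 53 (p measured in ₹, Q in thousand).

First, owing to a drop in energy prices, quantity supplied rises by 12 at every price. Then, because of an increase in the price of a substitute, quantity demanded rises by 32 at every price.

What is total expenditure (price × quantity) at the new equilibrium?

1501

Before the shock: 243 - 6p = 2p - 53 ⇒ 296 = 8p ⇒ p = 37, Q = 21.
After the shift, demand is Qd = 275 - 6p and supply is Qs = 2p - 41.
New equilibrium: 275 - 6p = 2p - 41 ⇒ 316 = 8p ⇒ p = 39.5, Q = 38.
New expenditure = 39.5 × 38 = 1501.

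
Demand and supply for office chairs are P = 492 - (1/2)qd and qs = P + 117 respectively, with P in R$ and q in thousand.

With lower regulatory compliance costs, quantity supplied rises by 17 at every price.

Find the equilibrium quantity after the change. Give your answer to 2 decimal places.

417.33

Solve the original market: 984 - 2P = P + 117, hence P = 289 and q = 406.
With the change applied: demand qd = 984 - 2P, supply qs = P + 134.
New equilibrium: 984 - 2P = P + 134 ⇒ 850 = 3P ⇒ P = 850/3 ≈ 283.3333, q = 1252/3 ≈ 417.3333.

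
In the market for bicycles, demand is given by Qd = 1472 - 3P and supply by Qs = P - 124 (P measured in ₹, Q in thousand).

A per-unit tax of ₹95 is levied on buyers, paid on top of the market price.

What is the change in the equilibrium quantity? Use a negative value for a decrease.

-71.25

Original equilibrium: 1472 - 3P = P - 124 gives 1596 = 4P, so P = 399 and Q = 275.
Since buyers pay the price plus the tax, the effective demand curve becomes Qd = 1187 - 3P.
Clearing the new market: 1187 - 3P = P - 124, so P = 327.75 and Q = 203.75.
ΔQ = 203.75 − 275 = -71.25.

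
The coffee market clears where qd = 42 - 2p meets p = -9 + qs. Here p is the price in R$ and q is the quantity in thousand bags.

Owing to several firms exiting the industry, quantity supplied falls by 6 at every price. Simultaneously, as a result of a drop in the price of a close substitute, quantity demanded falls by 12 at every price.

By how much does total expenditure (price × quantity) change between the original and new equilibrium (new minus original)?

Original equilibrium: 42 - 2p = p + 9 gives 33 = 3p, so p = 11 and q = 20.
The shock moves the curves to qd = 30 - 2p and qs = p + 3.
Setting them equal: 30 - 2p = p + 3 → 27 = 3p, so p = 9 and q = 12.
Expenditure moves from 11×20 = 220 to 9×12 = 108; change = -112.

-112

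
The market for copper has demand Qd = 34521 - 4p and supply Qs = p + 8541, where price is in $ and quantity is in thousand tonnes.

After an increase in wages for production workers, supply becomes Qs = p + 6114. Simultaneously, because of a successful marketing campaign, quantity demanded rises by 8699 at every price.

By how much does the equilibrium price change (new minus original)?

Before the shock: 34521 - 4p = p + 8541 ⇒ 25980 = 5p ⇒ p = 5196, Q = 13737.
The shock moves the curves to Qd = 43220 - 4p and Qs = p + 6114.
Setting them equal: 43220 - 4p = p + 6114 → 37106 = 5p, so p = 7421.2 and Q = 13535.2.
Δp = 7421.2 − 5196 = +2225.2.

+2225.2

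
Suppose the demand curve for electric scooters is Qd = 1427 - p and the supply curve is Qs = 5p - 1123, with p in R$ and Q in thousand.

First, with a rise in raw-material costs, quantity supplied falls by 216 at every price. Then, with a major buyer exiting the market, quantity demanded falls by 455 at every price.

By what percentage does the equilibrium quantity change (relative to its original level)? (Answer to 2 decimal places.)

-41.43

Before the shock: 1427 - p = 5p - 1123 ⇒ 2550 = 6p ⇒ p = 425, Q = 1002.
After the shift, demand is Qd = 972 - p and supply is Qs = 5p - 1339.
Equate the new curves: 972 - p = 5p - 1339, giving 2311 = 6p, p = 2311/6 ≈ 385.1667, Q = 3521/6 ≈ 586.8333.
%ΔQ = (586.8333 − 1002) / 1002 × 100 = -41.43%.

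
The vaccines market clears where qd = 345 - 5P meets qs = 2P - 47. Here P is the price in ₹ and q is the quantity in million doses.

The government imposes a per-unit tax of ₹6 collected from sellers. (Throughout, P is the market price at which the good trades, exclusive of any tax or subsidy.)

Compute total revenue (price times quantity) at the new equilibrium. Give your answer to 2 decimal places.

Initially, 345 - 5P = 2P - 47, so 392 = 7P and P = 56, q = 65.
Since sellers keep the price net of the tax, the effective supply curve becomes qs = 2P - 59.
New equilibrium: 345 - 5P = 2P - 59 ⇒ 404 = 7P ⇒ P = 404/7 ≈ 57.7143, q = 395/7 ≈ 56.4286.
New expenditure = 57.7143 × 56.4286 = 3256.73.

3256.73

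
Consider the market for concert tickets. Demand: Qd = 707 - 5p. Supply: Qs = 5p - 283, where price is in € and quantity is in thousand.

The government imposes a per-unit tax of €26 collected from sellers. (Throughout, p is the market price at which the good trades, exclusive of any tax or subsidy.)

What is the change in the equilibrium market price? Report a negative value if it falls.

Before the shock: 707 - 5p = 5p - 283 ⇒ 990 = 10p ⇒ p = 99, Q = 212.
Since sellers keep the price net of the tax, the effective supply curve becomes Qs = 5p - 413.
New equilibrium: 707 - 5p = 5p - 413 ⇒ 1120 = 10p ⇒ p = 112, Q = 147.
Δp = 112 − 99 = +13.

+13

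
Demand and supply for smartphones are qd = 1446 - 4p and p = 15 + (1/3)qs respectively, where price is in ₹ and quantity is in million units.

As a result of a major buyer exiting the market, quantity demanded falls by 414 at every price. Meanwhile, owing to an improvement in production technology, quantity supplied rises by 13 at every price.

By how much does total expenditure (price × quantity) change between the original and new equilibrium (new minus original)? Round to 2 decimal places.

Before the shock: 1446 - 4p = 3p - 45 ⇒ 1491 = 7p ⇒ p = 213, q = 594.
The shock moves the curves to qd = 1032 - 4p and qs = 3p - 32.
Setting them equal: 1032 - 4p = 3p - 32 → 1064 = 7p, so p = 152 and q = 424.
Expenditure moves from 213×594 = 126522 to 152×424 = 64448; change = -62074.00.

-62074.00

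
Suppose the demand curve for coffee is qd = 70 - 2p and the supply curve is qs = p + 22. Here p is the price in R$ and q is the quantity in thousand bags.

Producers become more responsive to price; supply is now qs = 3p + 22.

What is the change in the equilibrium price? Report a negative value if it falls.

Original equilibrium: 70 - 2p = p + 22 gives 48 = 3p, so p = 16 and q = 38.
The shock moves the curves to qd = 70 - 2p and qs = 3p + 22.
New equilibrium: 70 - 2p = 3p + 22 ⇒ 48 = 5p ⇒ p = 9.6, q = 50.8.
Δp = 9.6 − 16 = -6.4.

-6.4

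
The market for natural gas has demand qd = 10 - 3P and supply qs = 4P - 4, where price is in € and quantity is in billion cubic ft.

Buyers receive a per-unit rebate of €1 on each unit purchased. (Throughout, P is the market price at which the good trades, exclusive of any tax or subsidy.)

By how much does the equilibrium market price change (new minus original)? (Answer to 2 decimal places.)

+0.43

Solve the original market: 10 - 3P = 4P - 4, hence P = 2 and q = 4.
Since buyers' out-of-pocket price is the market price minus the rebate, the effective demand curve becomes qd = 13 - 3P.
Equate the new curves: 13 - 3P = 4P - 4, giving 17 = 7P, P = 17/7 ≈ 2.4286, q = 40/7 ≈ 5.7143.
ΔP = 2.4286 − 2 = +0.43.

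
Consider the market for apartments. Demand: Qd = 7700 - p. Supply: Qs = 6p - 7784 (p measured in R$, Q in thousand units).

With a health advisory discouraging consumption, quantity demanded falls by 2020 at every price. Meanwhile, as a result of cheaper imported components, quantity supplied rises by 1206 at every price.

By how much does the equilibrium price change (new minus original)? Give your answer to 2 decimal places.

Solve the original market: 7700 - p = 6p - 7784, hence p = 2212 and Q = 5488.
The shock moves the curves to Qd = 5680 - p and Qs = 6p - 6578.
Equate the new curves: 5680 - p = 6p - 6578, giving 12258 = 7p, p = 12258/7 ≈ 1751.1429, Q = 27502/7 ≈ 3928.8571.
Δp = 1751.1429 − 2212 = -460.86.

-460.86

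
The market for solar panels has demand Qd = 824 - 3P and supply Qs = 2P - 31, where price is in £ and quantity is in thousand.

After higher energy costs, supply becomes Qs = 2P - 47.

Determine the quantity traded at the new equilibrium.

Original equilibrium: 824 - 3P = 2P - 31 gives 855 = 5P, so P = 171 and Q = 311.
The shock moves the curves to Qd = 824 - 3P and Qs = 2P - 47.
Equate the new curves: 824 - 3P = 2P - 47, giving 871 = 5P, P = 174.2, Q = 301.4.

301.4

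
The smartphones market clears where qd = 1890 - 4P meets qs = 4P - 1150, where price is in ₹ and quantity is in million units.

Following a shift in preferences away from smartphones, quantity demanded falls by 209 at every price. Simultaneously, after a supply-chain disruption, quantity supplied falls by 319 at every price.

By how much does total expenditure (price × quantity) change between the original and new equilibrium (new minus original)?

-98862.5

Original equilibrium: 1890 - 4P = 4P - 1150 gives 3040 = 8P, so P = 380 and q = 370.
After the shift, demand is qd = 1681 - 4P and supply is qs = 4P - 1469.
Clearing the new market: 1681 - 4P = 4P - 1469, so P = 393.75 and q = 106.
Expenditure moves from 380×370 = 140600 to 393.75×106 = 41737.5; change = -98862.5.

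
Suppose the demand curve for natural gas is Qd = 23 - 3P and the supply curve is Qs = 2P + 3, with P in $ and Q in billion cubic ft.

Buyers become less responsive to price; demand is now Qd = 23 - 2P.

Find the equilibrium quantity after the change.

13

Solve the original market: 23 - 3P = 2P + 3, hence P = 4 and Q = 11.
With the change applied: demand Qd = 23 - 2P, supply Qs = 2P + 3.
Clearing the new market: 23 - 2P = 2P + 3, so P = 5 and Q = 13.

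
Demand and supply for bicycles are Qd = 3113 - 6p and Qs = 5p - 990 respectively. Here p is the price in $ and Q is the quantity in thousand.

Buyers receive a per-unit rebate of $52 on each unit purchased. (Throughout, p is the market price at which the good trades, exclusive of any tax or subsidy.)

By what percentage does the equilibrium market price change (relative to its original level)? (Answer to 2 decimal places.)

+7.60

Original equilibrium: 3113 - 6p = 5p - 990 gives 4103 = 11p, so p = 373 and Q = 875.
Since buyers' out-of-pocket price is the market price minus the rebate, the effective demand curve becomes Qd = 3425 - 6p.
Equate the new curves: 3425 - 6p = 5p - 990, giving 4415 = 11p, p = 4415/11 ≈ 401.3636, Q = 11185/11 ≈ 1016.8182.
%Δp = (401.3636 − 373) / 373 × 100 = +7.60%.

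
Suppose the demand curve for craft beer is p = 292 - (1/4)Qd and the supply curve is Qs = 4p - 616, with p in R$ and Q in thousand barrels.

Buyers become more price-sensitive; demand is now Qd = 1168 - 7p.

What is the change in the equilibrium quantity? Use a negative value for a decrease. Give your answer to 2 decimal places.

-243.27

Original equilibrium: 1168 - 4p = 4p - 616 gives 1784 = 8p, so p = 223 and Q = 276.
The new curves are Qd = 1168 - 7p (demand) and Qs = 4p - 616 (supply).
Setting them equal: 1168 - 7p = 4p - 616 → 1784 = 11p, so p = 1784/11 ≈ 162.1818 and Q = 360/11 ≈ 32.7273.
ΔQ = 32.7273 − 276 = -243.27.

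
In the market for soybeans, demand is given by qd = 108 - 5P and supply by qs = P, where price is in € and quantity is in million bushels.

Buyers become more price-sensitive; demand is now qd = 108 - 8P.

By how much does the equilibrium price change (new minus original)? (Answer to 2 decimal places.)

Solve the original market: 108 - 5P = P, hence P = 18 and q = 18.
The shock moves the curves to qd = 108 - 8P and qs = P.
Equate the new curves: 108 - 8P = P, giving 108 = 9P, P = 12, q = 12.
ΔP = 12 − 18 = -6.00.

-6.00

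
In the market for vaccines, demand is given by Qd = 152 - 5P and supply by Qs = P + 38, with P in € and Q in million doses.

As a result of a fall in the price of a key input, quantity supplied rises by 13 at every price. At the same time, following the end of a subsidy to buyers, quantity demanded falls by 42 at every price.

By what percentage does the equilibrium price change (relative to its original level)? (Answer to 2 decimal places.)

-48.25

Solve the original market: 152 - 5P = P + 38, hence P = 19 and Q = 57.
After the shift, demand is Qd = 110 - 5P and supply is Qs = P + 51.
New equilibrium: 110 - 5P = P + 51 ⇒ 59 = 6P ⇒ P = 59/6 ≈ 9.8333, Q = 365/6 ≈ 60.8333.
%ΔP = (9.8333 − 19) / 19 × 100 = -48.25%.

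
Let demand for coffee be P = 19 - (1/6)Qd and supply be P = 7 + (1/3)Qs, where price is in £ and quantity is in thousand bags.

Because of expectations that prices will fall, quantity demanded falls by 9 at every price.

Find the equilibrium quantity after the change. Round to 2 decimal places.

21.00

Original equilibrium: 114 - 6P = 3P - 21 gives 135 = 9P, so P = 15 and Q = 24.
With the change applied: demand Qd = 105 - 6P, supply Qs = 3P - 21.
Clearing the new market: 105 - 6P = 3P - 21, so P = 14 and Q = 21.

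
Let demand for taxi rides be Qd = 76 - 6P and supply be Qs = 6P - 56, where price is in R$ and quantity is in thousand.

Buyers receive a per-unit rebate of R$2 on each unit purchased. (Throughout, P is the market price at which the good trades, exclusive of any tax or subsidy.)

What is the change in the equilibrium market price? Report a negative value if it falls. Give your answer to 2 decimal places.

Original equilibrium: 76 - 6P = 6P - 56 gives 132 = 12P, so P = 11 and Q = 10.
Since buyers' out-of-pocket price is the market price minus the rebate, the effective demand curve becomes Qd = 88 - 6P.
Clearing the new market: 88 - 6P = 6P - 56, so P = 12 and Q = 16.
ΔP = 12 − 11 = +1.00.

+1.00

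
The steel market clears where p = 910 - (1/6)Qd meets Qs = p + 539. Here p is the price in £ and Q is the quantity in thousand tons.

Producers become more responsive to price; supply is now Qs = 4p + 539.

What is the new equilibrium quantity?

Initially, 5460 - 6p = p + 539, so 4921 = 7p and p = 703, Q = 1242.
The shock moves the curves to Qd = 5460 - 6p and Qs = 4p + 539.
New equilibrium: 5460 - 6p = 4p + 539 ⇒ 4921 = 10p ⇒ p = 492.1, Q = 2507.4.

2507.4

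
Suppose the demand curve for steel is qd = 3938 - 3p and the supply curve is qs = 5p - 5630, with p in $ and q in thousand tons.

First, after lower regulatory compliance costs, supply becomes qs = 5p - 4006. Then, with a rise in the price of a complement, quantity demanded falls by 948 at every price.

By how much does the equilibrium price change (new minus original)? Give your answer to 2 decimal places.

Before the shock: 3938 - 3p = 5p - 5630 ⇒ 9568 = 8p ⇒ p = 1196, q = 350.
After the shift, demand is qd = 2990 - 3p and supply is qs = 5p - 4006.
Clearing the new market: 2990 - 3p = 5p - 4006, so p = 874.5 and q = 366.5.
Δp = 874.5 − 1196 = -321.50.

-321.50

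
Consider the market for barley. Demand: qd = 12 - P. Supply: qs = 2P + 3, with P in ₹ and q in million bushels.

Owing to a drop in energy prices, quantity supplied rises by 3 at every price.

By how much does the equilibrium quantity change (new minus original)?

Before the shock: 12 - P = 2P + 3 ⇒ 9 = 3P ⇒ P = 3, q = 9.
The new curves are qd = 12 - P (demand) and qs = 2P + 6 (supply).
Clearing the new market: 12 - P = 2P + 6, so P = 2 and q = 10.
Δq = 10 − 9 = +1.

+1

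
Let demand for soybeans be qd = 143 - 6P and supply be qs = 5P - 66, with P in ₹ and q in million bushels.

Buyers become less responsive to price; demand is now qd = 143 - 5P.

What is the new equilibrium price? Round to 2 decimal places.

Solve the original market: 143 - 6P = 5P - 66, hence P = 19 and q = 29.
The shock moves the curves to qd = 143 - 5P and qs = 5P - 66.
Equate the new curves: 143 - 5P = 5P - 66, giving 209 = 10P, P = 20.9, q = 38.5.

20.90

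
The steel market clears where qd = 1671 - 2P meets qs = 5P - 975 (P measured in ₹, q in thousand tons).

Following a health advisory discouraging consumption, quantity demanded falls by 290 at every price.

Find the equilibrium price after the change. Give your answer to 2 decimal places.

336.57

Initially, 1671 - 2P = 5P - 975, so 2646 = 7P and P = 378, q = 915.
The shock moves the curves to qd = 1381 - 2P and qs = 5P - 975.
Clearing the new market: 1381 - 2P = 5P - 975, so P = 2356/7 ≈ 336.5714 and q = 4955/7 ≈ 707.8571.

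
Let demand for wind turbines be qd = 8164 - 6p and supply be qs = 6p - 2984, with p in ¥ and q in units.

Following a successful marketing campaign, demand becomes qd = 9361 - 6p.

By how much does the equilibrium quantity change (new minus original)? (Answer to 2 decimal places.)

Initially, 8164 - 6p = 6p - 2984, so 11148 = 12p and p = 929, q = 2590.
The new curves are qd = 9361 - 6p (demand) and qs = 6p - 2984 (supply).
Equate the new curves: 9361 - 6p = 6p - 2984, giving 12345 = 12p, p = 1028.75, q = 3188.5.
Δq = 3188.5 − 2590 = +598.50.

+598.50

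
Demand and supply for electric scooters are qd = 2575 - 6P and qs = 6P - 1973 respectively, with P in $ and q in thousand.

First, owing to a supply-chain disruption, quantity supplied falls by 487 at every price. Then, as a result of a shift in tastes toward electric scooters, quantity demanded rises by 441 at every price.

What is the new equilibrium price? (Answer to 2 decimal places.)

Solve the original market: 2575 - 6P = 6P - 1973, hence P = 379 and q = 301.
With the change applied: demand qd = 3016 - 6P, supply qs = 6P - 2460.
Setting them equal: 3016 - 6P = 6P - 2460 → 5476 = 12P, so P = 1369/3 ≈ 456.3333 and q = 278.

456.33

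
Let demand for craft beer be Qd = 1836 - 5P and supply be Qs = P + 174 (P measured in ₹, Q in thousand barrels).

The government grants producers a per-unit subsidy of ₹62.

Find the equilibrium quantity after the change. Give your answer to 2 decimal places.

Solve the original market: 1836 - 5P = P + 174, hence P = 277 and Q = 451.
Since sellers receive the price plus the subsidy, the effective supply curve becomes Qs = P + 236.
Clearing the new market: 1836 - 5P = P + 236, so P = 800/3 ≈ 266.6667 and Q = 1508/3 ≈ 502.6667.

502.67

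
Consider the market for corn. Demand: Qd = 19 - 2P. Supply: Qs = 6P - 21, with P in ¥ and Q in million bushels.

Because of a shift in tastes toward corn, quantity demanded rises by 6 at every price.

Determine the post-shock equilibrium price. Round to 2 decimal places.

5.75

Solve the original market: 19 - 2P = 6P - 21, hence P = 5 and Q = 9.
After the shift, demand is Qd = 25 - 2P and supply is Qs = 6P - 21.
New equilibrium: 25 - 2P = 6P - 21 ⇒ 46 = 8P ⇒ P = 5.75, Q = 13.5.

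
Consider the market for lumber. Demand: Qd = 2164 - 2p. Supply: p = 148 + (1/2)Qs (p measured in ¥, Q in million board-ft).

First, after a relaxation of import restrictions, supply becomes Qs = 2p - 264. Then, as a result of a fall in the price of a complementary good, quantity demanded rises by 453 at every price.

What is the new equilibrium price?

720.25

Initially, 2164 - 2p = 2p - 296, so 2460 = 4p and p = 615, Q = 934.
The shock moves the curves to Qd = 2617 - 2p and Qs = 2p - 264.
Equate the new curves: 2617 - 2p = 2p - 264, giving 2881 = 4p, p = 720.25, Q = 1176.5.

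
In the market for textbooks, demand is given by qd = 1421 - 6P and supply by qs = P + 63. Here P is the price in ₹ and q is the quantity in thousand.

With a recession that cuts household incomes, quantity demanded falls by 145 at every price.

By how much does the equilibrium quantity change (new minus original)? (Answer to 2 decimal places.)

-20.71

Original equilibrium: 1421 - 6P = P + 63 gives 1358 = 7P, so P = 194 and q = 257.
With the change applied: demand qd = 1276 - 6P, supply qs = P + 63.
Setting them equal: 1276 - 6P = P + 63 → 1213 = 7P, so P = 1213/7 ≈ 173.2857 and q = 1654/7 ≈ 236.2857.
Δq = 236.2857 − 257 = -20.71.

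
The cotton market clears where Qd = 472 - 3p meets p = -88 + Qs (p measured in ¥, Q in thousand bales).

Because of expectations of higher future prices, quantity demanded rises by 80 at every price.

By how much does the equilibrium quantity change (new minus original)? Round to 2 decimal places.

Initially, 472 - 3p = p + 88, so 384 = 4p and p = 96, Q = 184.
After the shift, demand is Qd = 552 - 3p and supply is Qs = p + 88.
Setting them equal: 552 - 3p = p + 88 → 464 = 4p, so p = 116 and Q = 204.
ΔQ = 204 − 184 = +20.00.

+20.00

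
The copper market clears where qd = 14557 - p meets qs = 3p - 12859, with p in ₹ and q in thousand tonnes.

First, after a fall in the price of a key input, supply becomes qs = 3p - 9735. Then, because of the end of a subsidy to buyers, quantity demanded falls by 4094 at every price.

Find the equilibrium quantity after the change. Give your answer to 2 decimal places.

5413.50

Original equilibrium: 14557 - p = 3p - 12859 gives 27416 = 4p, so p = 6854 and q = 7703.
The shock moves the curves to qd = 10463 - p and qs = 3p - 9735.
New equilibrium: 10463 - p = 3p - 9735 ⇒ 20198 = 4p ⇒ p = 5049.5, q = 5413.5.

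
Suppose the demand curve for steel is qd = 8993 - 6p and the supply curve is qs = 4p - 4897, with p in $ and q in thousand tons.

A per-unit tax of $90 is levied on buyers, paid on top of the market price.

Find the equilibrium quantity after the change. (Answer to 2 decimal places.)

Solve the original market: 8993 - 6p = 4p - 4897, hence p = 1389 and q = 659.
Since buyers pay the price plus the tax, the effective demand curve becomes qd = 8453 - 6p.
Setting them equal: 8453 - 6p = 4p - 4897 → 13350 = 10p, so p = 1335 and q = 443.

443.00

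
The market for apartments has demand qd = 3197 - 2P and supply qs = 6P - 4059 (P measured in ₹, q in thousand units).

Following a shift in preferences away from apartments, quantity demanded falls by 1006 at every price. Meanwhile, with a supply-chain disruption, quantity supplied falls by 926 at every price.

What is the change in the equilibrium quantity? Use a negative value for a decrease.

-986

Before the shock: 3197 - 2P = 6P - 4059 ⇒ 7256 = 8P ⇒ P = 907, q = 1383.
The new curves are qd = 2191 - 2P (demand) and qs = 6P - 4985 (supply).
Equate the new curves: 2191 - 2P = 6P - 4985, giving 7176 = 8P, P = 897, q = 397.
Δq = 397 − 1383 = -986.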